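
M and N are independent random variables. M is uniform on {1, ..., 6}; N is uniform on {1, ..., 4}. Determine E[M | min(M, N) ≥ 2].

4

P(min(M, N) ≥ 2) = 5/8.
Summing M·P(x,y) over outcomes with min(M, N) ≥ 2 gives 5/2.
E[M | min(M, N) ≥ 2] = (5/2) / (5/8) = 4.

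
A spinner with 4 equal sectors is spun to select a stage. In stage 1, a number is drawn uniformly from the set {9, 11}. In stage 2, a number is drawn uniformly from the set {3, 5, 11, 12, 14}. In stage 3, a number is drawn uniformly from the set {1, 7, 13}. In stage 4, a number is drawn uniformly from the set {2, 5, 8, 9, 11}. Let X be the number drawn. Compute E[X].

33/4

E[X | stage 1] = (9+11)/2 = 10.
E[X | stage 2] = (3+5+11+12+14)/5 = 9.
E[X | stage 3] = (1+7+13)/3 = 7.
E[X | stage 4] = (2+5+8+9+11)/5 = 7.
By the law of total expectation,
E[X] = (1/4)·(10) + (1/4)·(9) + (1/4)·(7) + (1/4)·(7) = 33/4.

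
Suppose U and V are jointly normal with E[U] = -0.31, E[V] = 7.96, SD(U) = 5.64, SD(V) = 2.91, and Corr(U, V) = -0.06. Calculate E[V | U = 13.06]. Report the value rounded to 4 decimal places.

The regression of V on U has slope ρ·σ_V/σ_U and passes through (μ_U, μ_V).
E[V | U=13.06] = 7.96 + (-0.06)·(2.91/5.64)·(13.06 − (-0.31)) = 7.96 + (-0.030957)·(13.37) = 7.5461.

7.5461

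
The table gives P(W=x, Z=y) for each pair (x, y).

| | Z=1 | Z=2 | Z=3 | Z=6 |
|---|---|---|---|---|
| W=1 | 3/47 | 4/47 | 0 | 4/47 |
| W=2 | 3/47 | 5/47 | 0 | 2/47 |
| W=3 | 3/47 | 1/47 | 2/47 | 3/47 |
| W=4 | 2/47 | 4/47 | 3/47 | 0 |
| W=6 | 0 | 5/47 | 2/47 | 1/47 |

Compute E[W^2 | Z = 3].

P(Z = 3) = 7/47.
Summing W^2·P(W=x,Z=y) over the conditioning event gives 138/47.
E[W^2 | Z = 3] = (138/47) / (7/47) = 138/7.

138/7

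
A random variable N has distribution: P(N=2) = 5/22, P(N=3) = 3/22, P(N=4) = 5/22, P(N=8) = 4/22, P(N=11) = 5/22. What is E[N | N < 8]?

3

P(N < 8) = 13/22.
Σ over the event: 2·5/22 + 3·3/22 + 4·5/22 = 39/22.
E[N | N < 8] = (39/22) / (13/22) = 3.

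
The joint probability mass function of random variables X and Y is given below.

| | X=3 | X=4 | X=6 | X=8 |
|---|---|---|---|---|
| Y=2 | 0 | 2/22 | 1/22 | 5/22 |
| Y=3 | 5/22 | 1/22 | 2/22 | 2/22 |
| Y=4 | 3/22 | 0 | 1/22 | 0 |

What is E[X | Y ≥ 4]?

15/4

P(Y ≥ 4) = 2/11.
Σ X·P over the event = 3·(3/22) + 6·(1/22) = 15/22.
E[X | Y ≥ 4] = (15/22) / (2/11) = 15/4.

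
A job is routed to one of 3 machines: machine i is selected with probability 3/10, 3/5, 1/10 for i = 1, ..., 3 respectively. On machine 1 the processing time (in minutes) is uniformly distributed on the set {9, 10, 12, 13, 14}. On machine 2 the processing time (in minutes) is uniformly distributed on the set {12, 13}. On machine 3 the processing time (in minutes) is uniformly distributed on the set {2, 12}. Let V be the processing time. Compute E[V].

292/25

E[V | machine 1] = (9+10+12+13+14)/5 = 58/5.
E[V | machine 2] = (12+13)/2 = 25/2.
E[V | machine 3] = (2+12)/2 = 7.
E[V] = (3/10)·(58/5) + (3/5)·(25/2) + (1/10)·(7) = 292/25.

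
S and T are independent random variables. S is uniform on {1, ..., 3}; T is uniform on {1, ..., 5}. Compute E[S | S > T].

P(S > T) = 1/5.
Summing S·P(x,y) over outcomes with S > T gives 8/15.
E[S | S > T] = (8/15) / (1/5) = 8/3.

8/3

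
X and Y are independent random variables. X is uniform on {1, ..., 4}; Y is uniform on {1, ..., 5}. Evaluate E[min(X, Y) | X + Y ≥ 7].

19/6

Outcomes with X + Y ≥ 7: (2,5), (3,4), (3,5), (4,3), (4,4), (4,5), each with probability 1/20.
E[min(X, Y) | X + Y ≥ 7] = (2 + 3 + 3 + 3 + 4 + 4) / 6 = 19/6.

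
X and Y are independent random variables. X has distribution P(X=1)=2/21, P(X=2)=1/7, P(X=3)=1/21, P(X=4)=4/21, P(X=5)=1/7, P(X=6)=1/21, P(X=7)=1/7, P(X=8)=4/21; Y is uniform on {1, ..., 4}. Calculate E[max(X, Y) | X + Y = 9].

P(X + Y = 9) = 11/84.
Summing max(X,Y)·P(x,y) over outcomes with X + Y = 9 gives 37/42.
E[max(X, Y) | X + Y = 9] = (37/42) / (11/84) = 74/11.

74/11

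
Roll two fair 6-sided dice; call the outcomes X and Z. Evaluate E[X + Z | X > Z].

P(X > Z) = 5/12.
Summing (X+Z)·P(x,y) over outcomes with X > Z gives 35/12.
E[X + Z | X > Z] = (35/12) / (5/12) = 7.

7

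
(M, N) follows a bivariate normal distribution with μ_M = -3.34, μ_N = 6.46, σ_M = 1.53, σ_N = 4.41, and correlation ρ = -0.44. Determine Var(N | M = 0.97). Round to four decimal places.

15.6829

Var(N | M=x) = (1 − ρ²)·σ_N².
Var(N | M=0.97) = (4.41)²·(1 − (-0.44)²) = 19.4481·0.8064 = 15.6829.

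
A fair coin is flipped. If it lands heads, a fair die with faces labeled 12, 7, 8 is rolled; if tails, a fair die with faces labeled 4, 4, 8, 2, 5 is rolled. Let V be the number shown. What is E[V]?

34/5

E[V | heads] = (12+7+8)/3 = 9.
E[V | tails] = (4+4+8+2+5)/5 = 23/5.
By the law of total expectation,
E[V] = (1/2)·(9) + (1/2)·(23/5) = 34/5.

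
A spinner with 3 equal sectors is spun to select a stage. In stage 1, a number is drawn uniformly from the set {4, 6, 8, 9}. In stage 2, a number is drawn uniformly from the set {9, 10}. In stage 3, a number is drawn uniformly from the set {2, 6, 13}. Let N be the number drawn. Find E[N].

31/4

E[N | stage 1] = (4+6+8+9)/4 = 27/4.
E[N | stage 2] = (9+10)/2 = 19/2.
E[N | stage 3] = (2+6+13)/3 = 7.
E[N] = (1/3)·(27/4) + (1/3)·(19/2) + (1/3)·(7) = 31/4.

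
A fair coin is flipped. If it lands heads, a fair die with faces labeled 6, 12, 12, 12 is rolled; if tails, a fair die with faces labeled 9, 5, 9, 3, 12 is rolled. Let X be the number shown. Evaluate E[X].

181/20

E[X | heads] = (6+12+12+12)/4 = 21/2.
E[X | tails] = (9+5+9+3+12)/5 = 38/5.
By the law of total expectation,
E[X] = (1/2)·(21/2) + (1/2)·(38/5) = 181/20.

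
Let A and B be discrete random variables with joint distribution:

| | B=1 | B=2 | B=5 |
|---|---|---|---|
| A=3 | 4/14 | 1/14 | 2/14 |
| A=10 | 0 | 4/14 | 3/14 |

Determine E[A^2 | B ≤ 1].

P(B ≤ 1) = 2/7.
Summing A^2·P(A=x,B=y) over the conditioning event gives 18/7.
E[A^2 | B ≤ 1] = (18/7) / (2/7) = 9.

9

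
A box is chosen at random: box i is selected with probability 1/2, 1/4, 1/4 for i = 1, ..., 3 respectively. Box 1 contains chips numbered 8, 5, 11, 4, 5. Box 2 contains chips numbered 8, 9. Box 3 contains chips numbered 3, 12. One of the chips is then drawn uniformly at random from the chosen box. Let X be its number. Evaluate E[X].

E[X | box 1] = (8+5+11+4+5)/5 = 33/5.
E[X | box 2] = (8+9)/2 = 17/2.
E[X | box 3] = (3+12)/2 = 15/2.
E[X] = (1/2)·(33/5) + (1/4)·(17/2) + (1/4)·(15/2) = 73/10.

73/10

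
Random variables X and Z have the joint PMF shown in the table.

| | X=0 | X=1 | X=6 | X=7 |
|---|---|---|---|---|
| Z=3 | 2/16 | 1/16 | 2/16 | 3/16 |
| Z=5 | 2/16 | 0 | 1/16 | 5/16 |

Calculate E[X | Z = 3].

P(Z = 3) = 1/2.
Σ X·P over the event = 0·(2/16) + 1·(1/16) + 6·(2/16) + 7·(3/16) = 17/8.
E[X | Z = 3] = (17/8) / (1/2) = 17/4.

17/4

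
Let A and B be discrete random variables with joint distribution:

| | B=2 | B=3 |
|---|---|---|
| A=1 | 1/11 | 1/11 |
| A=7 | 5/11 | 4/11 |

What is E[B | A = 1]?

P(A = 1) = 2/11.
Σ B·P over the event = 2·(1/11) + 3·(1/11) = 5/11.
E[B | A = 1] = (5/11) / (2/11) = 5/2.

5/2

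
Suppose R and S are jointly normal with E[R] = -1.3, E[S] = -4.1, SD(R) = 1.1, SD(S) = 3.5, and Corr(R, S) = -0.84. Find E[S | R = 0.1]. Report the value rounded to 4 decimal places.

-7.8418

For a bivariate normal, E[S | R=x] = μ_S + ρ·(σ_S/σ_R)·(x − μ_R).
E[S | R=0.1] = -4.1 + (-0.84)·(3.5/1.1)·(0.1 − (-1.3)) = -4.1 + (-2.6727)·(1.4) = -7.8418.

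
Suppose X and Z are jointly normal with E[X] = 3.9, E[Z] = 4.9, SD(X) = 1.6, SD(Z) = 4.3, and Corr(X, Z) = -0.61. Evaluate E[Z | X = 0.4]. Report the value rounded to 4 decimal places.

10.6378

For a bivariate normal, E[Z | X=x] = μ_Z + ρ·(σ_Z/σ_X)·(x − μ_X).
E[Z | X=0.4] = 4.9 + (-0.61)·(4.3/1.6)·(0.4 − (3.9)) = 4.9 + (-1.63938)·(-3.5) = 10.6378.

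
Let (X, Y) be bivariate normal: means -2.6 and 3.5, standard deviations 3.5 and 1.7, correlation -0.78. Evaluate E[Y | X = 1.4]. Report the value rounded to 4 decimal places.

For a bivariate normal, E[Y | X=x] = μ_Y + ρ·(σ_Y/σ_X)·(x − μ_X).
E[Y | X=1.4] = 3.5 + (-0.78)·(1.7/3.5)·(1.4 − (-2.6)) = 3.5 + (-0.37886)·(4) = 1.9846.

1.9846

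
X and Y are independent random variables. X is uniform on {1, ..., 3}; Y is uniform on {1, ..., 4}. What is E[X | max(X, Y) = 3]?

12/5

Outcomes with max(X, Y) = 3: (1,3), (2,3), (3,1), (3,2), (3,3), each with probability 1/12.
E[X | max(X, Y) = 3] = (1 + 2 + 3 + 3 + 3) / 5 = 12/5.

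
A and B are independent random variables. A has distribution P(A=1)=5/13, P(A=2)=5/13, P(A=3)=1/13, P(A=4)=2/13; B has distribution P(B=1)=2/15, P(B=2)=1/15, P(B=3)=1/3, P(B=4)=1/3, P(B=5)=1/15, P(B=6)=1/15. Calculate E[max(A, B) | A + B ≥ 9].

28/5

P(A + B ≥ 9) = 1/39.
Summing max(A,B)·P(x,y) over outcomes with A + B ≥ 9 gives 28/195.
E[max(A, B) | A + B ≥ 9] = (28/195) / (1/39) = 28/5.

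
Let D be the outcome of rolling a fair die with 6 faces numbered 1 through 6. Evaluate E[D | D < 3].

Given D < 3, D is equally likely to be any of {1, 2}.
E[D | D < 3] = (1 + 2) / 2 = 3/2.

3/2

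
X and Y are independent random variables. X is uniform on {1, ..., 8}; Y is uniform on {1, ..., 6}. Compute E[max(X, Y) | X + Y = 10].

Outcomes with X + Y = 10: (4,6), (5,5), (6,4), (7,3), (8,2), each with probability 1/48.
E[max(X, Y) | X + Y = 10] = (6 + 5 + 6 + 7 + 8) / 5 = 32/5.

32/5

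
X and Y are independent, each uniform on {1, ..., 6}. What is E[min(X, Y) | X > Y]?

P(X > Y) = 5/12.
Summing min(X,Y)·P(x,y) over outcomes with X > Y gives 35/36.
E[min(X, Y) | X > Y] = (35/36) / (5/12) = 7/3.

7/3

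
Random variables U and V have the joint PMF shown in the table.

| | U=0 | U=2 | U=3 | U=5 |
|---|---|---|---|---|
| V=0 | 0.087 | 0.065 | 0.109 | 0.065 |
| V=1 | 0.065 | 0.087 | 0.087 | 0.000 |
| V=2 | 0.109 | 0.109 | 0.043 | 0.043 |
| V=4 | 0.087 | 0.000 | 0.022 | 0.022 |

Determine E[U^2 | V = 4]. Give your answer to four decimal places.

P(V = 4) = 0.131.
Σ U^2·P over the event = 0·(0.087) + 9·(0.022) + 25·(0.022) = 0.748.
E[U^2 | V = 4] = (0.748) / (0.131) = 5.7099.

5.7099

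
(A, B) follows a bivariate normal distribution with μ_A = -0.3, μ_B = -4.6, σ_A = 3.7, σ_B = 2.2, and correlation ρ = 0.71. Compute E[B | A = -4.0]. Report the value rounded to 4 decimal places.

For a bivariate normal, E[B | A=x] = μ_B + ρ·(σ_B/σ_A)·(x − μ_A).
E[B | A=-4.0] = -4.6 + (0.71)·(2.2/3.7)·(-4.0 − (-0.3)) = -4.6 + (0.42216)·(-3.7) = -6.1620.

-6.1620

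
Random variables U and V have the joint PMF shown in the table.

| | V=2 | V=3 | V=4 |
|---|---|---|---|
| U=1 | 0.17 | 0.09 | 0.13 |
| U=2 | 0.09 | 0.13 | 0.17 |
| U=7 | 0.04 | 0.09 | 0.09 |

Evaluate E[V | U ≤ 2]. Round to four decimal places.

P(U ≤ 2) = 0.78.
Summing V·P(U=x,V=y) over the conditioning event gives 2.38.
E[V | U ≤ 2] = (2.38) / (0.78) = 3.0513.

3.0513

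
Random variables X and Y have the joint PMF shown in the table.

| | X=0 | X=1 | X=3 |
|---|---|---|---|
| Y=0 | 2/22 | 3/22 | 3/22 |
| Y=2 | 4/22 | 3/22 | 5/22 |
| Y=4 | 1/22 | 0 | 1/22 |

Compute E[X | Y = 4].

P(Y = 4) = 1/11.
Σ X·P over the event = 0·(1/22) + 3·(1/22) = 3/22.
E[X | Y = 4] = (3/22) / (1/11) = 3/2.

3/2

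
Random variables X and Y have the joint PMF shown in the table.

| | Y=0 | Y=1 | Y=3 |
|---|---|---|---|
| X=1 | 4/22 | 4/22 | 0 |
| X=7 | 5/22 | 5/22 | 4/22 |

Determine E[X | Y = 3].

P(Y = 3) = 2/11.
Σ X·P over the event = 7·(4/22) = 14/11.
E[X | Y = 3] = (14/11) / (2/11) = 7.

7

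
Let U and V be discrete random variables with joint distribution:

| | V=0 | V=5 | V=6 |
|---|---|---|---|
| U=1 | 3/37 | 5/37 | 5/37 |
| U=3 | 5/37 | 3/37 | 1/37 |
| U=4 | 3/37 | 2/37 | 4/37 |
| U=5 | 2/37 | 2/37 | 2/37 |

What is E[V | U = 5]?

11/3

P(U = 5) = 6/37.
Σ V·P over the event = 0·(2/37) + 5·(2/37) + 6·(2/37) = 22/37.
E[V | U = 5] = (22/37) / (6/37) = 11/3.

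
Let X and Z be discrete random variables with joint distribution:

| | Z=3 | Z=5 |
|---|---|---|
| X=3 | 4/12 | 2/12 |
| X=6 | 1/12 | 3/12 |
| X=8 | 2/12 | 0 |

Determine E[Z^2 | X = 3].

43/3

P(X = 3) = 1/2.
Σ Z^2·P over the event = 9·(4/12) + 25·(2/12) = 43/6.
E[Z^2 | X = 3] = (43/6) / (1/2) = 43/3.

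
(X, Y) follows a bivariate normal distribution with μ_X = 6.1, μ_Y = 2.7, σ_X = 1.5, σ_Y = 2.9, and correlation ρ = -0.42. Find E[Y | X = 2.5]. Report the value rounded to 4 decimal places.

5.6232

The regression of Y on X has slope ρ·σ_Y/σ_X and passes through (μ_X, μ_Y).
E[Y | X=2.5] = 2.7 + (-0.42)·(2.9/1.5)·(2.5 − (6.1)) = 2.7 + (-0.812)·(-3.6) = 5.6232.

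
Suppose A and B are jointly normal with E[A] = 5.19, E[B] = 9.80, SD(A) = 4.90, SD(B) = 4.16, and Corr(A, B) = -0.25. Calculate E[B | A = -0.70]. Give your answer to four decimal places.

11.0501

For a bivariate normal, E[B | A=x] = μ_B + ρ·(σ_B/σ_A)·(x − μ_A).
E[B | A=-0.70] = 9.80 + (-0.25)·(4.16/4.90)·(-0.70 − (5.19)) = 9.80 + (-0.21224)·(-5.89) = 11.0501.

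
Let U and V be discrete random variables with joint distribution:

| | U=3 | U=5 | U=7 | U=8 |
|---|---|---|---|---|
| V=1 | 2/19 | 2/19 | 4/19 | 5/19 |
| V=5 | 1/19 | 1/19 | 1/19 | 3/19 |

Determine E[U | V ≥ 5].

13/2

P(V ≥ 5) = 6/19.
Σ U·P over the event = 3·(1/19) + 5·(1/19) + 7·(1/19) + 8·(3/19) = 39/19.
E[U | V ≥ 5] = (39/19) / (6/19) = 13/2.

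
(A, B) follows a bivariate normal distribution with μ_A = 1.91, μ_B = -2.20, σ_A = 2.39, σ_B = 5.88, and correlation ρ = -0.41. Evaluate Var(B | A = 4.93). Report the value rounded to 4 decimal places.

28.7624

The conditional variance in a bivariate normal is σ_B²(1 − ρ²), independent of x.
Var(B | A=4.93) = (5.88)²·(1 − (-0.41)²) = 34.5744·0.8319 = 28.7624.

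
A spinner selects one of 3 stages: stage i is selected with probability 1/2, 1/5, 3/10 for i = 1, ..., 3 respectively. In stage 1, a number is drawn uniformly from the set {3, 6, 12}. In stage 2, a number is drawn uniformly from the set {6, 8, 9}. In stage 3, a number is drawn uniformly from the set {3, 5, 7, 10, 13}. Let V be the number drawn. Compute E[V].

E[V | stage 1] = (3+6+12)/3 = 7.
E[V | stage 2] = (6+8+9)/3 = 23/3.
E[V | stage 3] = (3+5+7+10+13)/5 = 38/5.
By the law of total expectation,
E[V] = (1/2)·(7) + (1/5)·(23/3) + (3/10)·(38/5) = 1097/150.

1097/150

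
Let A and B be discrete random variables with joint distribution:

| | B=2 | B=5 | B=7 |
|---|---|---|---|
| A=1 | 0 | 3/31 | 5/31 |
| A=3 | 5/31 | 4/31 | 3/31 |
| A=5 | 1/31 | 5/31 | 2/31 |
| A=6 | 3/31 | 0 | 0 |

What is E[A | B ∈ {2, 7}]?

P(B ∈ {2, 7}) = 19/31.
Σ A·P over the event = 1·(5/31) + 3·(5/31) + 3·(3/31) + 5·(1/31) + 5·(2/31) + 6·(3/31) = 2.
E[A | B ∈ {2, 7}] = (2) / (19/31) = 62/19.

62/19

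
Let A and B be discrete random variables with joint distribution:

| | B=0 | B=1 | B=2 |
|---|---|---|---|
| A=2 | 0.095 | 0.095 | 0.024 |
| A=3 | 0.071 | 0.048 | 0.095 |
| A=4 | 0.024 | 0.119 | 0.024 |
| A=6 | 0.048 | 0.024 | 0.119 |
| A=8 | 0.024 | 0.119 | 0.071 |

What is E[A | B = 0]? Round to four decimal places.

3.7366

P(B = 0) = 0.262.
Σ A·P over the event = 2·(0.095) + 3·(0.071) + 4·(0.024) + 6·(0.048) + 8·(0.024) = 0.979.
E[A | B = 0] = (0.979) / (0.262) = 3.7366.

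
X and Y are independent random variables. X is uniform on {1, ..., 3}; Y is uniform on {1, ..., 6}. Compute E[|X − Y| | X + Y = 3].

1

P(X + Y = 3) = 1/9.
Summing |X−Y|·P(x,y) over outcomes with X + Y = 3 gives 1/9.
E[|X − Y| | X + Y = 3] = (1/9) / (1/9) = 1.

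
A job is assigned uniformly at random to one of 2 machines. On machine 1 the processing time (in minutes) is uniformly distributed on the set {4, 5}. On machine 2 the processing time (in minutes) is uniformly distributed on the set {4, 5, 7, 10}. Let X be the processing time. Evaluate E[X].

E[X | machine 1] = (4+5)/2 = 9/2.
E[X | machine 2] = (4+5+7+10)/4 = 13/2.
E[X] = (1/2)·(9/2) + (1/2)·(13/2) = 11/2.

11/2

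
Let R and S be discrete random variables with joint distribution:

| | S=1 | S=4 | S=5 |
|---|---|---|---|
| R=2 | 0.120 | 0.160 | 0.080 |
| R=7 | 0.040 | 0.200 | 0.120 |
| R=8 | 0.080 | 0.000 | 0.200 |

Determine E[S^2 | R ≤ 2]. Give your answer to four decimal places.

P(R ≤ 2) = 0.360.
Σ S^2·P over the event = 1·(0.120) + 16·(0.160) + 25·(0.080) = 4.680.
E[S^2 | R ≤ 2] = (4.680) / (0.360) = 13.0000.

13.0000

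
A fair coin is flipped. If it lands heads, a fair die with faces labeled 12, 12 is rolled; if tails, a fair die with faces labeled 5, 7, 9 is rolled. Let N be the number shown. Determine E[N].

19/2

E[N | heads] = (12+12)/2 = 12.
E[N | tails] = (5+7+9)/3 = 7.
By the law of total expectation,
E[N] = (1/2)·(12) + (1/2)·(7) = 19/2.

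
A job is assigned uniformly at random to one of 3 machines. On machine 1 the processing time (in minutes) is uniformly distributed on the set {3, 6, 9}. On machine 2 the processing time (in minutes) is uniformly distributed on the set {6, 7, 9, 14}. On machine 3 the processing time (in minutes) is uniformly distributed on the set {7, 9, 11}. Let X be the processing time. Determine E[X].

8

E[X | machine 1] = (3+6+9)/3 = 6.
E[X | machine 2] = (6+7+9+14)/4 = 9.
E[X | machine 3] = (7+9+11)/3 = 9.
By the law of total expectation,
E[X] = (1/3)·(6) + (1/3)·(9) + (1/3)·(9) = 8.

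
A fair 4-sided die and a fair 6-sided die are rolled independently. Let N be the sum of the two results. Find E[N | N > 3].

P(N > 3) = 7/8.
Σ over the event: 4·1/8 + 5·1/6 + 6·1/6 + 7·1/6 + 8·1/8 + 9·1/12 + 10·1/24 = 17/3.
E[N | N > 3] = (17/3) / (7/8) = 136/21.

136/21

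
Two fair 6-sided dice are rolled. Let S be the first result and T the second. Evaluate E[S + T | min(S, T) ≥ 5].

P(min(S, T) ≥ 5) = 1/9.
Summing (S+T)·P(x,y) over outcomes with min(S, T) ≥ 5 gives 11/9.
E[S + T | min(S, T) ≥ 5] = (11/9) / (1/9) = 11.

11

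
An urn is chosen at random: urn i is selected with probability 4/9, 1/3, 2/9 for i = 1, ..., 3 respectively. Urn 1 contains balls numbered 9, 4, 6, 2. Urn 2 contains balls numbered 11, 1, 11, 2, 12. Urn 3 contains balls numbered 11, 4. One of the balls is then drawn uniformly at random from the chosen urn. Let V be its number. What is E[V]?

97/15

E[V | urn 1] = (9+4+6+2)/4 = 21/4.
E[V | urn 2] = (11+1+11+2+12)/5 = 37/5.
E[V | urn 3] = (11+4)/2 = 15/2.
E[V] = (4/9)·(21/4) + (1/3)·(37/5) + (2/9)·(15/2) = 97/15.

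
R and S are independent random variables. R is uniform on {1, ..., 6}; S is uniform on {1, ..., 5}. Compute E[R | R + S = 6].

Outcomes with R + S = 6: (1,5), (2,4), (3,3), (4,2), (5,1), each with probability 1/30.
E[R | R + S = 6] = (1 + 2 + 3 + 4 + 5) / 5 = 3.

3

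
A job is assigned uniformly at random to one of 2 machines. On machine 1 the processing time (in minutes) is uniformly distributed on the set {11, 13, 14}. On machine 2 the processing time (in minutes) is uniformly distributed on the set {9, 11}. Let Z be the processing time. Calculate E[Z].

E[Z | machine 1] = (11+13+14)/3 = 38/3.
E[Z | machine 2] = (9+11)/2 = 10.
E[Z] = (1/2)·(38/3) + (1/2)·(10) = 34/3.

34/3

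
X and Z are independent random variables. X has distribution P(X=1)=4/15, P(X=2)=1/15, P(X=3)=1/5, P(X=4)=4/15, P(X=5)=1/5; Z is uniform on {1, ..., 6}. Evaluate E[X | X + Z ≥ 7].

P(X + Z ≥ 7) = 23/45.
Summing X·P(x,y) over outcomes with X + Z ≥ 7 gives 29/15.
E[X | X + Z ≥ 7] = (29/15) / (23/45) = 87/23.

87/23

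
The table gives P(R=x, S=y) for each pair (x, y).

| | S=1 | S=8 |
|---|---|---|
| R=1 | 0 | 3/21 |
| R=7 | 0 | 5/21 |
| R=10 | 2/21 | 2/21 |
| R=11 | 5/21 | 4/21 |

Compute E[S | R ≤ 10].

41/6

P(R ≤ 10) = 4/7.
Σ S·P over the event = 8·(3/21) + 8·(5/21) + 1·(2/21) + 8·(2/21) = 82/21.
E[S | R ≤ 10] = (82/21) / (4/7) = 41/6.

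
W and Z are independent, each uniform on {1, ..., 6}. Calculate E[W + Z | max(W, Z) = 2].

10/3

Outcomes with max(W, Z) = 2: (1,2), (2,1), (2,2), each with probability 1/36.
E[W + Z | max(W, Z) = 2] = (3 + 3 + 4) / 3 = 10/3.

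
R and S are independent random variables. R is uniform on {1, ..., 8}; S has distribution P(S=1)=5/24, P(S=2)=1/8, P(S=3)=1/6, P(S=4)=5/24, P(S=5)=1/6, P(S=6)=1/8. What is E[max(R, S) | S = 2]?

P(S = 2) = 1/8.
Summing max(R,S)·P(x,y) over outcomes with S = 2 gives 37/64.
E[max(R, S) | S = 2] = (37/64) / (1/8) = 37/8.

37/8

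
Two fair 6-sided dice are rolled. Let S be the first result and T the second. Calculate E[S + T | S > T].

P(S > T) = 5/12.
Summing (S+T)·P(x,y) over outcomes with S > T gives 35/12.
E[S + T | S > T] = (35/12) / (5/12) = 7.

7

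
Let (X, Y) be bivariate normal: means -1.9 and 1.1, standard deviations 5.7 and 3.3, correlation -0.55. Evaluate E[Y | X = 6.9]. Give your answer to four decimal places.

-1.7021

E[Y | X=x] = μ_Y + ρ(σ_Y/σ_X)(x − μ_X) for jointly normal variables.
E[Y | X=6.9] = 1.1 + (-0.55)·(3.3/5.7)·(6.9 − (-1.9)) = 1.1 + (-0.31842)·(8.8) = -1.7021.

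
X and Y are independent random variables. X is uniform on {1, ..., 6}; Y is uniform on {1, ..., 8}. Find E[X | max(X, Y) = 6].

P(max(X, Y) = 6) = 11/48.
Summing X·P(x,y) over outcomes with max(X, Y) = 6 gives 17/16.
E[X | max(X, Y) = 6] = (17/16) / (11/48) = 51/11.

51/11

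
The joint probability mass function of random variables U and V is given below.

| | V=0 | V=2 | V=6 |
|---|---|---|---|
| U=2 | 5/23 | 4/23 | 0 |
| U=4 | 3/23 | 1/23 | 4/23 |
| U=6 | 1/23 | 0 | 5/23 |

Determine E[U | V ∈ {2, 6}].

P(V ∈ {2, 6}) = 14/23.
Σ U·P over the event = 2·(4/23) + 4·(1/23) + 4·(4/23) + 6·(5/23) = 58/23.
E[U | V ∈ {2, 6}] = (58/23) / (14/23) = 29/7.

29/7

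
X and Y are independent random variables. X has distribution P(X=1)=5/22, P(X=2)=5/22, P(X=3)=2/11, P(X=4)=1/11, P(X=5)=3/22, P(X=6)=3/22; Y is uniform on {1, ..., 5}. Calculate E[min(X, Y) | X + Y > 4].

202/81

P(X + Y > 4) = 81/110.
Summing min(X,Y)·P(x,y) over outcomes with X + Y > 4 gives 101/55.
E[min(X, Y) | X + Y > 4] = (101/55) / (81/110) = 202/81.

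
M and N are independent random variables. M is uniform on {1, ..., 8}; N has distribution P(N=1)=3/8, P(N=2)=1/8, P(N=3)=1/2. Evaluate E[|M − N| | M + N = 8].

15/4

P(M + N = 8) = 1/8.
Summing |M−N|·P(x,y) over outcomes with M + N = 8 gives 15/32.
E[|M − N| | M + N = 8] = (15/32) / (1/8) = 15/4.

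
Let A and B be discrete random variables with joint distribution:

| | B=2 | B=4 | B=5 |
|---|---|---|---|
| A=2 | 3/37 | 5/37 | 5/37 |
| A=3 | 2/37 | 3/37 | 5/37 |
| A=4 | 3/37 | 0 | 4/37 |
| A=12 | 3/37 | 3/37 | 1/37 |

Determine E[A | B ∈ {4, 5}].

54/13

P(B ∈ {4, 5}) = 26/37.
Σ A·P over the event = 2·(5/37) + 2·(5/37) + 3·(3/37) + 3·(5/37) + 4·(4/37) + 12·(3/37) + 12·(1/37) = 108/37.
E[A | B ∈ {4, 5}] = (108/37) / (26/37) = 54/13.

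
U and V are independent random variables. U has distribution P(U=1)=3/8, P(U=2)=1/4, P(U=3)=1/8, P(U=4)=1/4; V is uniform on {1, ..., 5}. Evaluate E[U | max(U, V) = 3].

P(max(U, V) = 3) = 1/5.
Summing U·P(x,y) over outcomes with max(U, V) = 3 gives 2/5.
E[U | max(U, V) = 3] = (2/5) / (1/5) = 2.

2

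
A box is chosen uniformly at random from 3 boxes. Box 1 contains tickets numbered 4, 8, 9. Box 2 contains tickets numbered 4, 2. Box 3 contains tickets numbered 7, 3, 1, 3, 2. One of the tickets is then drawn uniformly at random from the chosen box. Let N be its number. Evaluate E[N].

22/5

E[N | box 1] = (4+8+9)/3 = 7.
E[N | box 2] = (4+2)/2 = 3.
E[N | box 3] = (7+3+1+3+2)/5 = 16/5.
By the law of total expectation,
E[N] = (1/3)·(7) + (1/3)·(3) + (1/3)·(16/5) = 22/5.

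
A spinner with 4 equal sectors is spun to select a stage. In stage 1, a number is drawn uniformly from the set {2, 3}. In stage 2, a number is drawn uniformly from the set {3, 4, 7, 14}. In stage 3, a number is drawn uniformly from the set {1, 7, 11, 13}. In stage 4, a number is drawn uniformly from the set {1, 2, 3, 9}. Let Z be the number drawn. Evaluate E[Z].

E[Z | stage 1] = (2+3)/2 = 5/2.
E[Z | stage 2] = (3+4+7+14)/4 = 7.
E[Z | stage 3] = (1+7+11+13)/4 = 8.
E[Z | stage 4] = (1+2+3+9)/4 = 15/4.
By the law of total expectation,
E[Z] = (1/4)·(5/2) + (1/4)·(7) + (1/4)·(8) + (1/4)·(15/4) = 85/16.

85/16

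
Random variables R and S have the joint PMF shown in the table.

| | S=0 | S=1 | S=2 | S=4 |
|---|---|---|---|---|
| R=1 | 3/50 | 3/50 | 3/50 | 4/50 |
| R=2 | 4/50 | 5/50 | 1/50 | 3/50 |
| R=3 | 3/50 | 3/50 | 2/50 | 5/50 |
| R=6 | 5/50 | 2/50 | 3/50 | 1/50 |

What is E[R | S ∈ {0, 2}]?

79/24

P(S ∈ {0, 2}) = 12/25.
Σ R·P over the event = 1·(3/50) + 1·(3/50) + 2·(4/50) + 2·(1/50) + 3·(3/50) + 3·(2/50) + 6·(5/50) + 6·(3/50) = 79/50.
E[R | S ∈ {0, 2}] = (79/50) / (12/25) = 79/24.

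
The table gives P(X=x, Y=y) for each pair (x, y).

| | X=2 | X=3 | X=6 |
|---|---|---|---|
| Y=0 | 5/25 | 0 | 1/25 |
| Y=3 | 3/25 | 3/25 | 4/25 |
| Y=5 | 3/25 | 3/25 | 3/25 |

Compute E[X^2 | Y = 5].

P(Y = 5) = 9/25.
Σ X^2·P over the event = 4·(3/25) + 9·(3/25) + 36·(3/25) = 147/25.
E[X^2 | Y = 5] = (147/25) / (9/25) = 49/3.

49/3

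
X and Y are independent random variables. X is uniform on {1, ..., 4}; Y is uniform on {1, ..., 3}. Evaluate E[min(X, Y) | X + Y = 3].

1

P(X + Y = 3) = 1/6.
Summing min(X,Y)·P(x,y) over outcomes with X + Y = 3 gives 1/6.
E[min(X, Y) | X + Y = 3] = (1/6) / (1/6) = 1.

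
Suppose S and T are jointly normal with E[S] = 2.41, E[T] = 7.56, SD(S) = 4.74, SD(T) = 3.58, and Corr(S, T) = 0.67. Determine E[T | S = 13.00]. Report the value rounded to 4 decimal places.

For a bivariate normal, E[T | S=x] = μ_T + ρ·(σ_T/σ_S)·(x − μ_S).
E[T | S=13.00] = 7.56 + (0.67)·(3.58/4.74)·(13.00 − (2.41)) = 7.56 + (0.50603)·(10.59) = 12.9189.

12.9189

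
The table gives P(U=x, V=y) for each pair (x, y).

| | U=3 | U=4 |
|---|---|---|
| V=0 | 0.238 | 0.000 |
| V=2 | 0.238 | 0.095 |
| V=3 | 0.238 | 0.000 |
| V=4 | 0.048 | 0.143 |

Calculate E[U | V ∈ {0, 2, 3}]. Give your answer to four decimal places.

P(V ∈ {0, 2, 3}) = 0.809.
Summing U·P(U=x,V=y) over the conditioning event gives 2.522.
E[U | V ∈ {0, 2, 3}] = (2.522) / (0.809) = 3.1174.

3.1174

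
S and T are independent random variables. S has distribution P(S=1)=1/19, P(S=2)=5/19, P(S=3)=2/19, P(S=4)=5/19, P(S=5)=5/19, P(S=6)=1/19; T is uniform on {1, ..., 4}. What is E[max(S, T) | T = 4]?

P(T = 4) = 1/4.
Summing max(S,T)·P(x,y) over outcomes with T = 4 gives 83/76.
E[max(S, T) | T = 4] = (83/76) / (1/4) = 83/19.

83/19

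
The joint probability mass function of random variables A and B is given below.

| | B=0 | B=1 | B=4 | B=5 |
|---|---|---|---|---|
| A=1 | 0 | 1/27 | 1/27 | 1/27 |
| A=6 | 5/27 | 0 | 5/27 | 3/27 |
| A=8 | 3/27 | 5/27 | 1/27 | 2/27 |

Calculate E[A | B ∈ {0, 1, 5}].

P(B ∈ {0, 1, 5}) = 20/27.
Σ A·P over the event = 1·(1/27) + 1·(1/27) + 6·(5/27) + 6·(3/27) + 8·(3/27) + 8·(5/27) + 8·(2/27) = 130/27.
E[A | B ∈ {0, 1, 5}] = (130/27) / (20/27) = 13/2.

13/2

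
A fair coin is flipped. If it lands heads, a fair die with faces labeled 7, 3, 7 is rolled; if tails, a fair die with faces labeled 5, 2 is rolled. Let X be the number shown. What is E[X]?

E[X | heads] = (7+3+7)/3 = 17/3.
E[X | tails] = (5+2)/2 = 7/2.
By the law of total expectation,
E[X] = (1/2)·(17/3) + (1/2)·(7/2) = 55/12.

55/12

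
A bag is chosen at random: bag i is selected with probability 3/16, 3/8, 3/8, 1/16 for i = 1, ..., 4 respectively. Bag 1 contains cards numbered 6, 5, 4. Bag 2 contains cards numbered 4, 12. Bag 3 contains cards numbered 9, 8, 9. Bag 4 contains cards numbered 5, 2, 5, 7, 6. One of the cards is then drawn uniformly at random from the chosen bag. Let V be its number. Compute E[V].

15/2

E[V | bag 1] = (6+5+4)/3 = 5.
E[V | bag 2] = (4+12)/2 = 8.
E[V | bag 3] = (9+8+9)/3 = 26/3.
E[V | bag 4] = (5+2+5+7+6)/5 = 5.
E[V] = (3/16)·(5) + (3/8)·(8) + (3/8)·(26/3) + (1/16)·(5) = 15/2.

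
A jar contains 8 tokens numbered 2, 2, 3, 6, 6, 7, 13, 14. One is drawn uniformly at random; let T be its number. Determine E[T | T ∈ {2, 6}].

4

P(T ∈ {2, 6}) = 1/2.
Σ over the event: 2·1/4 + 6·1/4 = 2.
E[T | T ∈ {2, 6}] = (2) / (1/2) = 4.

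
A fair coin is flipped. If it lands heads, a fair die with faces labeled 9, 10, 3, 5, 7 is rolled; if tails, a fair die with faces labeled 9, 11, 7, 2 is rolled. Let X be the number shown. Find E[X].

281/40

E[X | heads] = (9+10+3+5+7)/5 = 34/5.
E[X | tails] = (9+11+7+2)/4 = 29/4.
E[X] = (1/2)·(34/5) + (1/2)·(29/4) = 281/40.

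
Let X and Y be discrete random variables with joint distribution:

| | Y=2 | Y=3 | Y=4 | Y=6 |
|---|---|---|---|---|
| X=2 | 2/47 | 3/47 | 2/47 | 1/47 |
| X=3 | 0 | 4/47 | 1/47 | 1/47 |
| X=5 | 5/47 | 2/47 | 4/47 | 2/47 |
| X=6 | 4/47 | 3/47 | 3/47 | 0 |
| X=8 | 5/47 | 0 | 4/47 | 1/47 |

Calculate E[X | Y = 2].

P(Y = 2) = 16/47.
Σ X·P over the event = 2·(2/47) + 5·(5/47) + 6·(4/47) + 8·(5/47) = 93/47.
E[X | Y = 2] = (93/47) / (16/47) = 93/16.

93/16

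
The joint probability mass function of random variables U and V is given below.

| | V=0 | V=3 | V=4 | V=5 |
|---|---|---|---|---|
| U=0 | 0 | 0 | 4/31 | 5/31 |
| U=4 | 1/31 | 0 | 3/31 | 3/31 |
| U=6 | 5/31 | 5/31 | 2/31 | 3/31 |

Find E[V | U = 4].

27/7

P(U = 4) = 7/31.
Σ V·P over the event = 0·(1/31) + 4·(3/31) + 5·(3/31) = 27/31.
E[V | U = 4] = (27/31) / (7/31) = 27/7.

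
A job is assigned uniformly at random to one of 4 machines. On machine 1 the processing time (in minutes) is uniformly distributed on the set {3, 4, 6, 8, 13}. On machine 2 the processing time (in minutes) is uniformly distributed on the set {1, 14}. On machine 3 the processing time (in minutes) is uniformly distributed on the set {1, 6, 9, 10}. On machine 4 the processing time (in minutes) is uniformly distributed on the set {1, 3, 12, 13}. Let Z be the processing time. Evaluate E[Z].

E[Z | machine 1] = (3+4+6+8+13)/5 = 34/5.
E[Z | machine 2] = (1+14)/2 = 15/2.
E[Z | machine 3] = (1+6+9+10)/4 = 13/2.
E[Z | machine 4] = (1+3+12+13)/4 = 29/4.
By the law of total expectation,
E[Z] = (1/4)·(34/5) + (1/4)·(15/2) + (1/4)·(13/2) + (1/4)·(29/4) = 561/80.

561/80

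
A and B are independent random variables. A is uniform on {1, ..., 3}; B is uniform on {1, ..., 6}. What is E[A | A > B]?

Outcomes with A > B: (2,1), (3,1), (3,2), each with probability 1/18.
E[A | A > B] = (2 + 3 + 3) / 3 = 8/3.

8/3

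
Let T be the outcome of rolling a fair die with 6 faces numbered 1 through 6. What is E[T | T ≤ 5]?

3

Given T ≤ 5, T is equally likely to be any of {1, 2, 3, 4, 5}.
E[T | T ≤ 5] = (1 + 2 + 3 + 4 + 5) / 5 = 3.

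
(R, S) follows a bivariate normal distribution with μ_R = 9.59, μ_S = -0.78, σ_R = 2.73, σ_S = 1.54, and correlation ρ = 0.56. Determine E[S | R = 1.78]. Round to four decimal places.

-3.2472

The regression of S on R has slope ρ·σ_S/σ_R and passes through (μ_R, μ_S).
E[S | R=1.78] = -0.78 + (0.56)·(1.54/2.73)·(1.78 − (9.59)) = -0.78 + (0.3159)·(-7.81) = -3.2472.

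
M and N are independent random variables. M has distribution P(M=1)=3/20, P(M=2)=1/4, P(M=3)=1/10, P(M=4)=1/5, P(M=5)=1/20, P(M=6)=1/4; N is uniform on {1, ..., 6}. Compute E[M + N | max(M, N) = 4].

163/26

P(max(M, N) = 4) = 13/60.
Summing (M+N)·P(x,y) over outcomes with max(M, N) = 4 gives 163/120.
E[M + N | max(M, N) = 4] = (163/120) / (13/60) = 163/26.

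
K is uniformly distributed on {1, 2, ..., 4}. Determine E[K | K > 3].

Given K > 3, K is equally likely to be any of {4}.
E[K | K > 3] = (4) / 1 = 4.

4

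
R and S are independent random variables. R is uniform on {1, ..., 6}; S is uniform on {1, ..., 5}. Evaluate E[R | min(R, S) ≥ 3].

P(min(R, S) ≥ 3) = 2/5.
Summing R·P(x,y) over outcomes with min(R, S) ≥ 3 gives 9/5.
E[R | min(R, S) ≥ 3] = (9/5) / (2/5) = 9/2.

9/2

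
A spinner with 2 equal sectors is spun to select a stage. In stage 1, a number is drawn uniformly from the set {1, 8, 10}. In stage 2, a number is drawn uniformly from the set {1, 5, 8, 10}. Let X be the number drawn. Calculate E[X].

E[X | stage 1] = (1+8+10)/3 = 19/3.
E[X | stage 2] = (1+5+8+10)/4 = 6.
E[X] = (1/2)·(19/3) + (1/2)·(6) = 37/6.

37/6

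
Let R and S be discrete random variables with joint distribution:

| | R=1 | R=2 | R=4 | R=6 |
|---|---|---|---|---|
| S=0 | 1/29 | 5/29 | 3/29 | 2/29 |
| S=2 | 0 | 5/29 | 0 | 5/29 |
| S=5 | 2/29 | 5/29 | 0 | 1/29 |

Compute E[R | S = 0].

P(S = 0) = 11/29.
Σ R·P over the event = 1·(1/29) + 2·(5/29) + 4·(3/29) + 6·(2/29) = 35/29.
E[R | S = 0] = (35/29) / (11/29) = 35/11.

35/11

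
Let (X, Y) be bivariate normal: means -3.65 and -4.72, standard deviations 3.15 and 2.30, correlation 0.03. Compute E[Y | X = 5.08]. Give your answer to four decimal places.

-4.5288

E[Y | X=x] = μ_Y + ρ(σ_Y/σ_X)(x − μ_X) for jointly normal variables.
E[Y | X=5.08] = -4.72 + (0.03)·(2.30/3.15)·(5.08 − (-3.65)) = -4.72 + (0.021905)·(8.73) = -4.5288.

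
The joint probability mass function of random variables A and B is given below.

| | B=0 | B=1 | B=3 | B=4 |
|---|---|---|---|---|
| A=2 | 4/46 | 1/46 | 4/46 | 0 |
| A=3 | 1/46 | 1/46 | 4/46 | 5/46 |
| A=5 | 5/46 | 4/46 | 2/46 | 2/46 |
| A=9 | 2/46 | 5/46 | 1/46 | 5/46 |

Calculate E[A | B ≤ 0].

P(B ≤ 0) = 6/23.
Σ A·P over the event = 2·(4/46) + 3·(1/46) + 5·(5/46) + 9·(2/46) = 27/23.
E[A | B ≤ 0] = (27/23) / (6/23) = 9/2.

9/2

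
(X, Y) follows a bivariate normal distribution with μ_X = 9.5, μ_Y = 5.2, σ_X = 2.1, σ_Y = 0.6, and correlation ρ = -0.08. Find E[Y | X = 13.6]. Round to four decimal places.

5.1063

The regression of Y on X has slope ρ·σ_Y/σ_X and passes through (μ_X, μ_Y).
E[Y | X=13.6] = 5.2 + (-0.08)·(0.6/2.1)·(13.6 − (9.5)) = 5.2 + (-0.022857)·(4.1) = 5.1063.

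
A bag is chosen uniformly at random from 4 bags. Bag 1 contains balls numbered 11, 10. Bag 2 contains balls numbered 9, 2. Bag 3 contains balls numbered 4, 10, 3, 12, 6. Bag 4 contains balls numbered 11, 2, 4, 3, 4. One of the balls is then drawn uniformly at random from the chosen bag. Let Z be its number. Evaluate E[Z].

E[Z | bag 1] = (11+10)/2 = 21/2.
E[Z | bag 2] = (9+2)/2 = 11/2.
E[Z | bag 3] = (4+10+3+12+6)/5 = 7.
E[Z | bag 4] = (11+2+4+3+4)/5 = 24/5.
By the law of total expectation,
E[Z] = (1/4)·(21/2) + (1/4)·(11/2) + (1/4)·(7) + (1/4)·(24/5) = 139/20.

139/20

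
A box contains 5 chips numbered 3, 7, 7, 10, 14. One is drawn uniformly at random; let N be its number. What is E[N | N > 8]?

P(N > 8) = 2/5.
Σ over the event: 10·1/5 + 14·1/5 = 24/5.
E[N | N > 8] = (24/5) / (2/5) = 12.

12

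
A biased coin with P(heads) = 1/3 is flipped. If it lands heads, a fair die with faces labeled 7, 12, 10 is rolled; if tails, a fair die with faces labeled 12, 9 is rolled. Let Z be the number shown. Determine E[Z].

E[Z | heads] = (7+12+10)/3 = 29/3.
E[Z | tails] = (12+9)/2 = 21/2.
By the law of total expectation,
E[Z] = (1/3)·(29/3) + (2/3)·(21/2) = 92/9.

92/9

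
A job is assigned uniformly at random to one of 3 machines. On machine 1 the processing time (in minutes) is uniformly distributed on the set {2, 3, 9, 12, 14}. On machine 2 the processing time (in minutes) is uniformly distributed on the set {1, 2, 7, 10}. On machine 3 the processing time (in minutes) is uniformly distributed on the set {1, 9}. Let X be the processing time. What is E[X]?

E[X | machine 1] = (2+3+9+12+14)/5 = 8.
E[X | machine 2] = (1+2+7+10)/4 = 5.
E[X | machine 3] = (1+9)/2 = 5.
E[X] = (1/3)·(8) + (1/3)·(5) + (1/3)·(5) = 6.

6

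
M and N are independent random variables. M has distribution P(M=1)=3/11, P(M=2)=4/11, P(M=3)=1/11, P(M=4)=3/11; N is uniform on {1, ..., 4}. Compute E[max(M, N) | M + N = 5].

P(M + N = 5) = 1/4.
Summing max(M,N)·P(x,y) over outcomes with M + N = 5 gives 39/44.
E[max(M, N) | M + N = 5] = (39/44) / (1/4) = 39/11.

39/11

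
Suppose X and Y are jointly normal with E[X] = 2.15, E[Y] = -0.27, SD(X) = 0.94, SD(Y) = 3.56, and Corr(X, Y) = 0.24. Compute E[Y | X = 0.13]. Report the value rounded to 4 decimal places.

-2.1061

The regression of Y on X has slope ρ·σ_Y/σ_X and passes through (μ_X, μ_Y).
E[Y | X=0.13] = -0.27 + (0.24)·(3.56/0.94)·(0.13 − (2.15)) = -0.27 + (0.90894)·(-2.02) = -2.1061.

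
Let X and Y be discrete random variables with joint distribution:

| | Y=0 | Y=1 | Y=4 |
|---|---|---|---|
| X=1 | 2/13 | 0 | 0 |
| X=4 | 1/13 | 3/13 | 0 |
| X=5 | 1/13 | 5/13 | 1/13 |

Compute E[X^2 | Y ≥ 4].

P(Y ≥ 4) = 1/13.
Σ X^2·P over the event = 25·(1/13) = 25/13.
E[X^2 | Y ≥ 4] = (25/13) / (1/13) = 25.

25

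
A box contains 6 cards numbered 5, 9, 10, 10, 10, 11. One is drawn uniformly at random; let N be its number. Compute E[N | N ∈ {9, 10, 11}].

P(N ∈ {9, 10, 11}) = 5/6.
Σ over the event: 9·1/6 + 10·1/2 + 11·1/6 = 25/3.
E[N | N ∈ {9, 10, 11}] = (25/3) / (5/6) = 10.

10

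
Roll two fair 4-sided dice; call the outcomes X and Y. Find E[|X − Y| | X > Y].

5/3

Outcomes with X > Y: (2,1), (3,1), (3,2), (4,1), (4,2), (4,3), each with probability 1/16.
E[|X − Y| | X > Y] = (1 + 2 + 1 + 3 + 2 + 1) / 6 = 5/3.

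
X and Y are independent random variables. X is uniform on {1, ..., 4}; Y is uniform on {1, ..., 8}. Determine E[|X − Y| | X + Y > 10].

Outcomes with X + Y > 10: (3,8), (4,7), (4,8), each with probability 1/32.
E[|X − Y| | X + Y > 10] = (5 + 3 + 4) / 3 = 4.

4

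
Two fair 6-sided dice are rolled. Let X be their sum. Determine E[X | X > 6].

P(X > 6) = 7/12.
Σ over the event: 7·1/6 + 8·5/36 + 9·1/9 + 10·1/12 + 11·1/18 + 12·1/36 = 91/18.
E[X | X > 6] = (91/18) / (7/12) = 26/3.

26/3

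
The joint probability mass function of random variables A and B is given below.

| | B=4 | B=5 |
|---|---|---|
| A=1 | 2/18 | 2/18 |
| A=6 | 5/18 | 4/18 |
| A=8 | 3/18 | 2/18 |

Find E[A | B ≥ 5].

21/4

P(B ≥ 5) = 4/9.
Σ A·P over the event = 1·(2/18) + 6·(4/18) + 8·(2/18) = 7/3.
E[A | B ≥ 5] = (7/3) / (4/9) = 21/4.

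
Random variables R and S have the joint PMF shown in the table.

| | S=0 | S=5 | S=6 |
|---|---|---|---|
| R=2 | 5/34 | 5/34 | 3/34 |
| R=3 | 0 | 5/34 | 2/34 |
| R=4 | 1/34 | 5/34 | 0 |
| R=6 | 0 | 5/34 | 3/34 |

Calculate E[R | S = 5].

P(S = 5) = 10/17.
Σ R·P over the event = 2·(5/34) + 3·(5/34) + 4·(5/34) + 6·(5/34) = 75/34.
E[R | S = 5] = (75/34) / (10/17) = 15/4.

15/4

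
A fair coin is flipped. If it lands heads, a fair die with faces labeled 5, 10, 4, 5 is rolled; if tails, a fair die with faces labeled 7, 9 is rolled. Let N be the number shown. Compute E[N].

E[N | heads] = (5+10+4+5)/4 = 6.
E[N | tails] = (7+9)/2 = 8.
By the law of total expectation,
E[N] = (1/2)·(6) + (1/2)·(8) = 7.

7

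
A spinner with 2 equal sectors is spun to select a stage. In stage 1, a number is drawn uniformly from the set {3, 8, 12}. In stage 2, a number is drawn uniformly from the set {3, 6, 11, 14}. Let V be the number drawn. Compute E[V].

97/12

E[V | stage 1] = (3+8+12)/3 = 23/3.
E[V | stage 2] = (3+6+11+14)/4 = 17/2.
E[V] = (1/2)·(23/3) + (1/2)·(17/2) = 97/12.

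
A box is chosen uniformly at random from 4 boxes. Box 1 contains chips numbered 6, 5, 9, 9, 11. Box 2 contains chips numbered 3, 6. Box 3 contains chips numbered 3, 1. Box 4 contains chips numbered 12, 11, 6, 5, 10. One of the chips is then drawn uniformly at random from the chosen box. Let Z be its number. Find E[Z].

E[Z | box 1] = (6+5+9+9+11)/5 = 8.
E[Z | box 2] = (3+6)/2 = 9/2.
E[Z | box 3] = (3+1)/2 = 2.
E[Z | box 4] = (12+11+6+5+10)/5 = 44/5.
E[Z] = (1/4)·(8) + (1/4)·(9/2) + (1/4)·(2) + (1/4)·(44/5) = 233/40.

233/40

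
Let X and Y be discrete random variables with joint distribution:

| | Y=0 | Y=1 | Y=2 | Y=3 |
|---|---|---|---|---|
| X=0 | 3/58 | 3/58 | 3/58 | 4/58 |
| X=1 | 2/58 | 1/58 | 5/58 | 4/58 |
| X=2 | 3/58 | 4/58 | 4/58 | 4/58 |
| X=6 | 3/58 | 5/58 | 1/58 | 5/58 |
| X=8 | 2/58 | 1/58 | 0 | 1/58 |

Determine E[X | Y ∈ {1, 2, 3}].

P(Y ∈ {1, 2, 3}) = 45/58.
Summing X·P(X=x,Y=y) over the conditioning event gives 2.
E[X | Y ∈ {1, 2, 3}] = (2) / (45/58) = 116/45.

116/45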